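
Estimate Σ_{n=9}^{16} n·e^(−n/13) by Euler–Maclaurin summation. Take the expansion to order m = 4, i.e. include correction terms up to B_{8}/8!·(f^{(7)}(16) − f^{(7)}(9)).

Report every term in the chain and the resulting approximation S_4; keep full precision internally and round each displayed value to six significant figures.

S_4 ≈ 37.5805

The integral term ∫_9^16 x·e^(−x/13) dx = 33.0105.
Boundary: ½(f(9) + f(16)) = ½(4.50378 + 4.67309) = 4.58843.
Integral + boundary = 37.5990.
Correction k=1: B_{2}/2! · (f^{(1)}(16) − f^{(1)}(9)) = 1/12 · (-0.0674003 − 0.153975) = -0.0184480.
Running total after k=1: 37.5805.
Correction k=2: B_{4}/4! · (f^{(3)}(16) − f^{(3)}(9)) = −1/720 · (0.00305761 − 0.00683323) = 5.24392e-06.
Running total after k=2: 37.5805.
Correction k=3: B_{6}/6! · (f^{(5)}(16) − f^{(5)}(9)) = 1/30240 · (3.85446e-05 − 7.54755e-05) = -1.22126e-09.
Running total after k=3: 37.5805.
Correction k=4: B_{8}/8! · (f^{(7)}(16) − f^{(7)}(9)) = −1/1209600 · (3.49093e-07 − 6.53951e-07) = 2.52032e-13.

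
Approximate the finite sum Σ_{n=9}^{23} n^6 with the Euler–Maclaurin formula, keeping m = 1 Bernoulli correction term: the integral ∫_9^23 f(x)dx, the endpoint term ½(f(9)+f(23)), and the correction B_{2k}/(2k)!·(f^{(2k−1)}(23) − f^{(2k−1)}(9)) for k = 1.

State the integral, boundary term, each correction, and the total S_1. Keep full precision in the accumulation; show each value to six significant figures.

S_1 ≈ 5.63193e+08

∫_9^23 x^6 dx evaluates to 4.85720e+08.
½[f(9) + f(23)] = ½[531441 + 1.48036e+08] = 7.42837e+07.
Running total after boundary: 5.60004e+08.
k=1: B_{2}/(2)! × [f^{(1)}(23) − f^{(1)}(9)] = 1/12 × (3.86181e+07 − 354294) = 3.18865e+06.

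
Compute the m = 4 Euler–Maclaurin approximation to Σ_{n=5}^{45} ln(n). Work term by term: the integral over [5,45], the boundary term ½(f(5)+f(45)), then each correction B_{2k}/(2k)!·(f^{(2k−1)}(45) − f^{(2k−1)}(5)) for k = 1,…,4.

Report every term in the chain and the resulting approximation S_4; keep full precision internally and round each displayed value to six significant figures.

S_4 ≈ 125.946

∫_5^45 ln(x) dx evaluates to 123.253.
Endpoint term: (f(5) + f(45))/2 = (1.60944 + 3.80666)/2 = 2.70805.
Running total after boundary: 125.961.
Order-1 term: 1/12 · (0.0222222 − 0.200000) = -0.0148148.
Partial sum through k=1: 125.946.
Order-2 term: −1/720 · (2.19479e-05 − 0.0160000) = 2.21917e-05.
Partial sum through k=2: 125.946.
Order-3 term: 1/30240 · (1.30061e-07 − 0.00768000) = -2.53964e-07.
Partial sum through k=3: 125.946.
Order-4 term: −1/1209600 · (1.92684e-09 − 0.00921600) = 7.61905e-09.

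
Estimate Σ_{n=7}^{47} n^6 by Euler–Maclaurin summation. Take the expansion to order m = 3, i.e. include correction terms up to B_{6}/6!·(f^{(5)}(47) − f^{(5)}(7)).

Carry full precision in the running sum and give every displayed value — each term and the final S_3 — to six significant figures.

∫_7^47 x^6 dx evaluates to 7.23746e+10.
½[f(7) + f(47)] = ½[117649 + 1.07792e+10] = 5.38967e+09.
Integral + boundary = 7.77643e+10.
k=1: B_{2}/(2)! × [f^{(1)}(47) − f^{(1)}(7)] = 1/12 × (1.37607e+09 − 100842) = 1.14664e+08.
After k=1: 7.78789e+10.
k=2: B_{4}/(4)! × [f^{(3)}(47) − f^{(3)}(7)] = −1/720 × (1.24588e+07 − 41160.0) = -17246.7.
After k=2: 7.78789e+10.
k=3: B_{6}/(6)! × [f^{(5)}(47) − f^{(5)}(7)] = 1/30240 × (33840.0 − 5040.00) = 0.952381.

S_3 ≈ 7.78789e+10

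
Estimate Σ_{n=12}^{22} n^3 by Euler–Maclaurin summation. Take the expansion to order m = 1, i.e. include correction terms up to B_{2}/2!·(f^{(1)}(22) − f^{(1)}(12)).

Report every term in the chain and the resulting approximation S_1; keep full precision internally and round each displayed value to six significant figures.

S_1 ≈ 59653.0

The integral term ∫_12^22 x^3 dx = 53380.0.
Endpoint term: (f(12) + f(22))/2 = (1728.00 + 10648.0)/2 = 6188.00.
Running total after boundary: 59568.0.
Correction k=1: B_{2}/2! · (f^{(1)}(22) − f^{(1)}(12)) = 1/12 · (1452.00 − 432.000) = 85.0000.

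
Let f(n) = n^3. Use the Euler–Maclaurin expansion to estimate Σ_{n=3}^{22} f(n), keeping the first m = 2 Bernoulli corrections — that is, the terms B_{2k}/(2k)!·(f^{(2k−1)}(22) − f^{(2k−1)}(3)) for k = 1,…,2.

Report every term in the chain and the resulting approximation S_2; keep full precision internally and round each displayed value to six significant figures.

Integral: ∫_3^22 x^3 dx = 58543.8.
Endpoint term: (f(3) + f(22))/2 = (27.0000 + 10648.0)/2 = 5337.50.
Running total after boundary: 63881.2.
k=1: B_{2}/(2)! × [f^{(1)}(22) − f^{(1)}(3)] = 1/12 × (1452.00 − 27.0000) = 118.750.
After k=1: 64000.0.
k=2: B_{4}/(4)! × [f^{(3)}(22) − f^{(3)}(3)] = −1/720 × (6.00000 − 6.00000) = 0.00000.

S_2 ≈ 64000.0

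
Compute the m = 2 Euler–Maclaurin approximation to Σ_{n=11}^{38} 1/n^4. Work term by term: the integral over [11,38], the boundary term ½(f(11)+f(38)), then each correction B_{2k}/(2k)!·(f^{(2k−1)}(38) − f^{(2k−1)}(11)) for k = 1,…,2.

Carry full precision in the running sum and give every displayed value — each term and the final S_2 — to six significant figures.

S_2 ≈ 0.000280811

∫_11^38 1/x^4 dx evaluates to 0.000244364.
½[f(11) + f(38)] = ½[6.83013e-05 + 4.79585e-07] = 3.43905e-05.
Running total after boundary: 0.000278754.
Correction k=1: B_{2}/2! · (f^{(1)}(38) − f^{(1)}(11)) = 1/12 · (-5.04826e-08 − (-2.48369e-05)) = 2.06553e-06.
Partial sum through k=1: 0.000280820.
Correction k=2: B_{4}/4! · (f^{(3)}(38) − f^{(3)}(11)) = −1/720 · (-1.04881e-09 − (-6.15790e-06)) = -8.55118e-09.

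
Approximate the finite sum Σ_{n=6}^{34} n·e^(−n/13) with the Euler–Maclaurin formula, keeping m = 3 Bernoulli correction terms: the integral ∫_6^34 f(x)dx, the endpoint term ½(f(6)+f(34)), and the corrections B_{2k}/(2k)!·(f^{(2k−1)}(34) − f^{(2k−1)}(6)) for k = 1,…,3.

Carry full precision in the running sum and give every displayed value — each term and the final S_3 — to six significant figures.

The integral term ∫_6^34 x·e^(−x/13) dx = 110.999.
½[f(6) + f(34)] = ½[3.78188 + 2.48675] = 3.13431.
Running total after boundary: 114.133.
Order-1 term: 1/12 · (-0.118149 − 0.339399) = -0.0381290.
Partial sum through k=1: 114.095.
Order-2 term: −1/720 · (0.000166453 − 0.00946761) = 1.29183e-05.
Partial sum through k=2: 114.095.
Order-3 term: 1/30240 · (6.10658e-06 − 0.000100159) = -3.11021e-09.

S_3 ≈ 114.095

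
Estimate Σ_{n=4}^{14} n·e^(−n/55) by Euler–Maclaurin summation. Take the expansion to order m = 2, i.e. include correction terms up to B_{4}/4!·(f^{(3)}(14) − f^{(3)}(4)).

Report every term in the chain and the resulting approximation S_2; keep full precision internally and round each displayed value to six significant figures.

The integral term ∫_4^14 x·e^(−x/55) dx = 75.2324.
Boundary: ½(f(4) + f(14)) = ½(3.71942 + 10.8538) = 7.28659.
Running total after boundary: 82.5189.
Order-1 term: 1/12 · (0.577928 − 0.862229) = -0.0236917.
After k=1: 82.4953.
Order-2 term: −1/720 · (0.000703625 − 0.000899814) = 2.72485e-07.

S_2 ≈ 82.4953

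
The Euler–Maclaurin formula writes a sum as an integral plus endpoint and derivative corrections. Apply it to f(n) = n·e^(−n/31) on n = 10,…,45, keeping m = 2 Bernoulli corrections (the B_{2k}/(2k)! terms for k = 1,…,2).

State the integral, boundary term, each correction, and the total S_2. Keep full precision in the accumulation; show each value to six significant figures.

S_2 ≈ 377.641

Integral: ∫_10^45 x·e^(−x/31) dx = 368.800.
½[f(10) + f(45)] = ½[7.24278 + 10.5387] = 8.89071.
Integral + boundary = 377.690.
Order-1 term: 1/12 · (-0.105764 − 0.490640) = -0.0497003.
After k=1: 377.641.
Order-2 term: −1/720 · (0.000377336 − 0.00201789) = 2.27855e-06.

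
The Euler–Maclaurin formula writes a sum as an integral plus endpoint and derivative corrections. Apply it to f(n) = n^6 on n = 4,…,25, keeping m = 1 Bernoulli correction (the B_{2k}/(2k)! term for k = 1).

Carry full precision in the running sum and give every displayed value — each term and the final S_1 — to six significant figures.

S_1 ≈ 9.98883e+08

The integral term ∫_4^25 x^6 dx = 8.71928e+08.
Boundary: ½(f(4) + f(25)) = ½(4096.00 + 2.44141e+08) = 1.22072e+08.
Running total after boundary: 9.94001e+08.
Order-1 term: 1/12 · (5.85938e+07 − 6144.00) = 4.88230e+06.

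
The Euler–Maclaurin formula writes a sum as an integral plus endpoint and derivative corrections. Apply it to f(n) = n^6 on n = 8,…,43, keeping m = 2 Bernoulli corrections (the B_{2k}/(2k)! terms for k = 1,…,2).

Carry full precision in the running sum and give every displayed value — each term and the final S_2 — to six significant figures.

Integral: ∫_8^43 x^6 dx = 3.88309e+10.
Boundary: ½(f(8) + f(43)) = ½(262144 + 6.32136e+09) = 3.16081e+09.
Integral + boundary = 4.19917e+10.
k=1: B_{2}/(2)! × [f^{(1)}(43) − f^{(1)}(8)] = 1/12 × (8.82051e+08 − 196608) = 7.34878e+07.
Partial sum through k=1: 4.20652e+10.
k=2: B_{4}/(4)! × [f^{(3)}(43) − f^{(3)}(8)] = −1/720 × (9.54084e+06 − 61440.0) = -13165.8.

S_2 ≈ 4.20652e+10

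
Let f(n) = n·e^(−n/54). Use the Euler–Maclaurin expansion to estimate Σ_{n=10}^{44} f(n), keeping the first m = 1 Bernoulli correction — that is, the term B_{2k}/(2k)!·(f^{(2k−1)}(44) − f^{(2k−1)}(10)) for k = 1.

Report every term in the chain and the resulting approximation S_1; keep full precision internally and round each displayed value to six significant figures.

∫_10^44 x·e^(−x/54) dx evaluates to 528.883.
Endpoint term: (f(10) + f(44))/2 = (8.30950 + 19.4797)/2 = 13.8946.
So far: 542.778.
Order-1 term: 1/12 · (0.0819854 − 0.677071) = -0.0495904.

S_1 ≈ 542.728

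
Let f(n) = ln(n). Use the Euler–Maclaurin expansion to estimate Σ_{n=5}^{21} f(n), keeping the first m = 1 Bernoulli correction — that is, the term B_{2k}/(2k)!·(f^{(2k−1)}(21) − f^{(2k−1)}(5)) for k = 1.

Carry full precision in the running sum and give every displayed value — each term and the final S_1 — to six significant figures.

S_1 ≈ 42.2021

Integral: ∫_5^21 ln(x) dx = 39.8878.
Endpoint term: (f(5) + f(21))/2 = (1.60944 + 3.04452)/2 = 2.32698.
So far: 42.2148.
Correction k=1: B_{2}/2! · (f^{(1)}(21) − f^{(1)}(5)) = 1/12 · (0.0476190 − 0.200000) = -0.0126984.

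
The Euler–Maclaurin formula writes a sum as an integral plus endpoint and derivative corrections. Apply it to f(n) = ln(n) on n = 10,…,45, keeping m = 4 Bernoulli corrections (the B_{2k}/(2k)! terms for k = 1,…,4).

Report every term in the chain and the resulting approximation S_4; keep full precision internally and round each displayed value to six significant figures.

The integral term ∫_10^45 ln(x) dx = 113.274.
Boundary: ½(f(10) + f(45)) = ½(2.30259 + 3.80666) = 3.05462.
Integral + boundary = 116.329.
k=1: B_{2}/(2)! × [f^{(1)}(45) − f^{(1)}(10)] = 1/12 × (0.0222222 − 0.100000) = -0.00648148.
Running total after k=1: 116.322.
k=2: B_{4}/(4)! × [f^{(3)}(45) − f^{(3)}(10)] = −1/720 × (2.19479e-05 − 0.00200000) = 2.74729e-06.
Running total after k=2: 116.322.
k=3: B_{6}/(6)! × [f^{(5)}(45) − f^{(5)}(10)] = 1/30240 × (1.30061e-07 − 0.000240000) = -7.93221e-09.
Running total after k=3: 116.322.
k=4: B_{8}/(8)! × [f^{(7)}(45) − f^{(7)}(10)] = −1/1209600 × (1.92684e-09 − 7.20000e-05) = 5.95222e-11.

S_4 ≈ 116.322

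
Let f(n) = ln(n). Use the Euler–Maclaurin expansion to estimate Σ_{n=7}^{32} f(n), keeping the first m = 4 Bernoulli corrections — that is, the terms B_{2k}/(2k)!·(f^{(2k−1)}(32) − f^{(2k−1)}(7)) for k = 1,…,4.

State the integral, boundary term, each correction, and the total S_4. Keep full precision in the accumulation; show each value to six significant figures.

S_4 ≈ 74.9787

Integral: ∫_7^32 ln(x) dx = 72.2822.
½[f(7) + f(32)] = ½[1.94591 + 3.46574] = 2.70582.
Running total after boundary: 74.9880.
Order-1 term: 1/12 · (0.0312500 − 0.142857) = -0.00930060.
Running total after k=1: 74.9787.
Order-2 term: −1/720 · (6.10352e-05 − 0.00583090) = 8.01371e-06.
Running total after k=2: 74.9787.
Order-3 term: 1/30240 · (7.15256e-07 − 0.00142798) = -4.71978e-08.
Running total after k=3: 74.9787.
Order-4 term: −1/1209600 · (2.09548e-08 − 0.000874271) = 7.22760e-10.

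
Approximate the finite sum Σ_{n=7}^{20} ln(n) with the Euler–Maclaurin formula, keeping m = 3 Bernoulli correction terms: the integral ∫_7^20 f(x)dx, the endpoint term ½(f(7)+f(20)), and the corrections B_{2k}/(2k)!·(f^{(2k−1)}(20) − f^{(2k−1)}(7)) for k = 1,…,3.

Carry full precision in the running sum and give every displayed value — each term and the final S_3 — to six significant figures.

S_3 ≈ 35.7564

∫_7^20 ln(x) dx evaluates to 33.2933.
½[f(7) + f(20)] = ½[1.94591 + 2.99573] = 2.47082.
Integral + boundary = 35.7641.
Order-1 term: 1/12 · (0.0500000 − 0.142857) = -0.00773810.
Partial sum through k=1: 35.7564.
Order-2 term: −1/720 · (0.000250000 − 0.00583090) = 7.75126e-06.
Partial sum through k=2: 35.7564.
Order-3 term: 1/30240 · (7.50000e-06 − 0.00142798) = -4.69734e-08.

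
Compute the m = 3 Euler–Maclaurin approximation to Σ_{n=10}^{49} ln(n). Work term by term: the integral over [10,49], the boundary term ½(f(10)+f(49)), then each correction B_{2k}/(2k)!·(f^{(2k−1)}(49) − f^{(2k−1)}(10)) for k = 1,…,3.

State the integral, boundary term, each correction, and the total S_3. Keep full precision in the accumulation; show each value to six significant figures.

Integral: ∫_10^49 ln(x) dx = 128.673.
½[f(10) + f(49)] = ½[2.30259 + 3.89182] = 3.09720.
Integral + boundary = 131.771.
Correction k=1: B_{2}/2! · (f^{(1)}(49) − f^{(1)}(10)) = 1/12 · (0.0204082 − 0.100000) = -0.00663265.
Running total after k=1: 131.764.
Correction k=2: B_{4}/4! · (f^{(3)}(49) − f^{(3)}(10)) = −1/720 · (1.69997e-05 − 0.00200000) = 2.75417e-06.
Running total after k=2: 131.764.
Correction k=3: B_{6}/6! · (f^{(5)}(49) − f^{(5)}(10)) = 1/30240 · (8.49632e-08 − 0.000240000) = -7.93370e-09.

S_3 ≈ 131.764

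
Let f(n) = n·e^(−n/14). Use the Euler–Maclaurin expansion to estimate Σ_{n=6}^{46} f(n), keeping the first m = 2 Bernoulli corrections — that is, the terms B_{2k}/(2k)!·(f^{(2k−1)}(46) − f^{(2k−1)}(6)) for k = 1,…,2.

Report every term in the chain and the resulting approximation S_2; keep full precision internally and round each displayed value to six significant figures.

S_2 ≈ 153.752

The integral term ∫_6^46 x·e^(−x/14) dx = 150.975.
Endpoint term: (f(6) + f(46))/2 = (3.90863 + 1.72104)/2 = 2.81484.
Integral + boundary = 153.790.
Order-1 term: 1/12 · (-0.0855174 − 0.372251) = -0.0381474.
Partial sum through k=1: 153.752.
Order-2 term: −1/720 · (-5.45391e-05 − 0.00854658) = 1.19460e-05.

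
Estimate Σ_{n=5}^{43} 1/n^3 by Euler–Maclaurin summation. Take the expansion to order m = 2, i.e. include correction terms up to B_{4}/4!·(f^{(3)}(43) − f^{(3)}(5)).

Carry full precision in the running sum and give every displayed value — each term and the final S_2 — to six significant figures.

S_2 ≈ 0.0241305

Integral: ∫_5^43 1/x^3 dx = 0.0197296.
Boundary: ½(f(5) + f(43)) = ½(0.00800000 + 1.25775e-05) = 0.00400629.
So far: 0.0237359.
Correction k=1: B_{2}/2! · (f^{(1)}(43) − f^{(1)}(5)) = 1/12 · (-8.77501e-07 − (-0.00480000)) = 0.000399927.
Partial sum through k=1: 0.0241358.
Correction k=2: B_{4}/4! · (f^{(3)}(43) − f^{(3)}(5)) = −1/720 · (-9.49162e-09 − (-0.00384000)) = -5.33332e-06.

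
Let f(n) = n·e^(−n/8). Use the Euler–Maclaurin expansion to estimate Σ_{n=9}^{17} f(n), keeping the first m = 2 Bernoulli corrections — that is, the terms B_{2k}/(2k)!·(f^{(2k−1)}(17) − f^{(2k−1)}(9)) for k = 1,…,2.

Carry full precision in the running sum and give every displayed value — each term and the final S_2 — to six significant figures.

S_2 ≈ 22.7345

Integral: ∫_9^17 x·e^(−x/8) dx = 20.2661.
½[f(9) + f(17)] = ½[2.92187 + 2.03036] = 2.47612.
Integral + boundary = 22.7423.
k=1: B_{2}/(2)! × [f^{(1)}(17) − f^{(1)}(9)] = 1/12 × (-0.134362 − (-0.0405816)) = -0.00781504.
Partial sum through k=1: 22.7344.
k=2: B_{4}/(4)! × [f^{(3)}(17) − f^{(3)}(9)] = −1/720 × (0.00163287 − 0.00951130) = 1.09423e-05.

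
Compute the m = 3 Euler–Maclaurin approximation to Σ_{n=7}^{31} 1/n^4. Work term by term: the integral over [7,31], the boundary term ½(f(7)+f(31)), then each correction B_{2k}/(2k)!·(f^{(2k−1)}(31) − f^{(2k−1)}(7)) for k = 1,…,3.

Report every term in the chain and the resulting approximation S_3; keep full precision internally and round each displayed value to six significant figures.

∫_7^31 1/x^4 dx evaluates to 0.000960628.
Endpoint term: (f(7) + f(31))/2 = (0.000416493 + 1.08281e-06)/2 = 0.000208788.
Running total after boundary: 0.00116942.
k=1: B_{2}/(2)! × [f^{(1)}(31) − f^{(1)}(7)] = 1/12 × (-1.39718e-07 − (-0.000237996)) = 1.98214e-05.
After k=1: 0.00118924.
k=2: B_{4}/(4)! × [f^{(3)}(31) − f^{(3)}(7)] = −1/720 × (-4.36164e-09 − (-0.000145712)) = -2.02372e-07.
After k=2: 0.00118904.
k=3: B_{6}/(6)! × [f^{(5)}(31) − f^{(5)}(7)] = 1/30240 × (-2.54164e-10 − (-0.000166528)) = 5.50687e-09.

S_3 ≈ 0.00118904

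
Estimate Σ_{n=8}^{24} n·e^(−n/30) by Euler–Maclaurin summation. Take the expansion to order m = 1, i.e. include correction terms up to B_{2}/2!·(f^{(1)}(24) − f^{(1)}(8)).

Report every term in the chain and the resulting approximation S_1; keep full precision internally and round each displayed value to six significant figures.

The integral term ∫_8^24 x·e^(−x/30) dx = 145.245.
Boundary: ½(f(8) + f(24)) = ½(6.12743 + 10.7839) = 8.45566.
Integral + boundary = 153.701.
Order-1 term: 1/12 · (0.0898658 − 0.561681) = -0.0393179.

S_1 ≈ 153.662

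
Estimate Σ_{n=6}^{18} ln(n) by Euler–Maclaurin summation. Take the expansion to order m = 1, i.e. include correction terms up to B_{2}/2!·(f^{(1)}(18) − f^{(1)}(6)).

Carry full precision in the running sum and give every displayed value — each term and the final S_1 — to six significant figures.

S_1 ≈ 31.6079

Integral: ∫_6^18 ln(x) dx = 29.2761.
½[f(6) + f(18)] = ½[1.79176 + 2.89037] = 2.34107.
Integral + boundary = 31.6172.
k=1: B_{2}/(2)! × [f^{(1)}(18) − f^{(1)}(6)] = 1/12 × (0.0555556 − 0.166667) = -0.00925926.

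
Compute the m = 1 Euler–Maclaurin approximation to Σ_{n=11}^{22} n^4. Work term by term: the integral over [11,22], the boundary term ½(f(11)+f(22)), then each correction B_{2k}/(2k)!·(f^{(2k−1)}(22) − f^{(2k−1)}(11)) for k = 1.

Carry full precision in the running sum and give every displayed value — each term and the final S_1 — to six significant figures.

Integral: ∫_11^22 x^4 dx = 998516.
Endpoint term: (f(11) + f(22))/2 = (14641.0 + 234256)/2 = 124448.
So far: 1.12296e+06.
Order-1 term: 1/12 · (42592.0 − 5324.00) = 3105.67.

S_1 ≈ 1.12607e+06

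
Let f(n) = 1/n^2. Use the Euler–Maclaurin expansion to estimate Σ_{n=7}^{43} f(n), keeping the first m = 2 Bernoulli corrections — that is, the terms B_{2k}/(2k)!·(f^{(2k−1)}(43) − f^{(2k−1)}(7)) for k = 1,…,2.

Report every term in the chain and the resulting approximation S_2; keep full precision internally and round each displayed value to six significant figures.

∫_7^43 1/x^2 dx evaluates to 0.119601.
½[f(7) + f(43)] = ½[0.0204082 + 0.000540833] = 0.0104745.
Running total after boundary: 0.130076.
k=1: B_{2}/(2)! × [f^{(1)}(43) − f^{(1)}(7)] = 1/12 × (-2.51550e-05 − (-0.00583090)) = 0.000483812.
Partial sum through k=1: 0.130560.
k=2: B_{4}/(4)! × [f^{(3)}(43) − f^{(3)}(7)] = −1/720 × (-1.63256e-07 − (-0.00142798)) = -1.98307e-06.

S_2 ≈ 0.130558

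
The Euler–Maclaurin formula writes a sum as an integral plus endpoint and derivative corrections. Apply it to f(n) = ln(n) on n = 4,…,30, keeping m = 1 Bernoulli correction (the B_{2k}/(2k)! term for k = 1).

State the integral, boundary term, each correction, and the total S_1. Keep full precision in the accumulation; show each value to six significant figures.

∫_4^30 ln(x) dx evaluates to 70.4907.
½[f(4) + f(30)] = ½[1.38629 + 3.40120] = 2.39375.
So far: 72.8845.
Correction k=1: B_{2}/2! · (f^{(1)}(30) − f^{(1)}(4)) = 1/12 · (0.0333333 − 0.250000) = -0.0180556.

S_1 ≈ 72.8664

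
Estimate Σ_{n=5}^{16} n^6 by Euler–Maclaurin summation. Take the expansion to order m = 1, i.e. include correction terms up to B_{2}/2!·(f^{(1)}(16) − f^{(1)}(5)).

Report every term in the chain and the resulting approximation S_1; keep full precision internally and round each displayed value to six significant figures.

S_1 ≈ 4.72559e+07

The integral term ∫_5^16 x^6 dx = 3.83368e+07.
½[f(5) + f(16)] = ½[15625.0 + 1.67772e+07] = 8.39642e+06.
So far: 4.67332e+07.
Correction k=1: B_{2}/2! · (f^{(1)}(16) − f^{(1)}(5)) = 1/12 · (6.29146e+06 − 18750.0) = 522726.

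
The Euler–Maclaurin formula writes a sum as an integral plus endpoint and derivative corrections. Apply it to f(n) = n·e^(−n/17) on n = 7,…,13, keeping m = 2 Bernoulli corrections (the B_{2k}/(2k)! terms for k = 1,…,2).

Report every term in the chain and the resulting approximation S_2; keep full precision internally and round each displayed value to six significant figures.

Integral: ∫_7^13 x·e^(−x/17) dx = 32.9018.
Boundary: ½(f(7) + f(13)) = ½(4.63736 + 6.05112) = 5.34424.
So far: 38.2460.
Correction k=1: B_{2}/2! · (f^{(1)}(13) − f^{(1)}(7)) = 1/12 · (0.109523 − 0.389694) = -0.0233476.
After k=1: 38.2227.
Correction k=2: B_{4}/4! · (f^{(3)}(13) − f^{(3)}(7)) = −1/720 · (0.00360022 − 0.00593306) = 3.24005e-06.

S_2 ≈ 38.2227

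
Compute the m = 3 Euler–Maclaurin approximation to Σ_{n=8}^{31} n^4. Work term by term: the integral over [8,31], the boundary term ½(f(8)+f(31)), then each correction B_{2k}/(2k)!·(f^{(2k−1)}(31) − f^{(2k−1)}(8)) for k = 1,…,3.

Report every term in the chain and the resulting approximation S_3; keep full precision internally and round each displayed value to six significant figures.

S_3 ≈ 6.19284e+06

The integral term ∫_8^31 x^4 dx = 5.71928e+06.
Boundary: ½(f(8) + f(31)) = ½(4096.00 + 923521) = 463808.
Integral + boundary = 6.18309e+06.
Correction k=1: B_{2}/2! · (f^{(1)}(31) − f^{(1)}(8)) = 1/12 · (119164 − 2048.00) = 9759.67.
Running total after k=1: 6.19284e+06.
Correction k=2: B_{4}/4! · (f^{(3)}(31) − f^{(3)}(8)) = −1/720 · (744.000 − 192.000) = -0.766667.
Running total after k=2: 6.19284e+06.
Correction k=3: B_{6}/6! · (f^{(5)}(31) − f^{(5)}(8)) = 1/30240 · (0.00000 − 0.00000) = 0.00000.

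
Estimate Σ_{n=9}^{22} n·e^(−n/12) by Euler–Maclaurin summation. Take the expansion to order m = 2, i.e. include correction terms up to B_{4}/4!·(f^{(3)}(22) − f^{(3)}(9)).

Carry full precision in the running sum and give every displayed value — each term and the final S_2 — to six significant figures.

S_2 ≈ 57.6688

Integral: ∫_9^22 x·e^(−x/12) dx = 53.8054.
Endpoint term: (f(9) + f(22))/2 = (4.25130 + 3.51735)/2 = 3.88433.
Integral + boundary = 57.6898.
Order-1 term: 1/12 · (-0.133233 − 0.118092) = -0.0209437.
Partial sum through k=1: 57.6688.
Order-2 term: −1/720 · (0.00129532 − 0.00738073) = 8.45195e-06.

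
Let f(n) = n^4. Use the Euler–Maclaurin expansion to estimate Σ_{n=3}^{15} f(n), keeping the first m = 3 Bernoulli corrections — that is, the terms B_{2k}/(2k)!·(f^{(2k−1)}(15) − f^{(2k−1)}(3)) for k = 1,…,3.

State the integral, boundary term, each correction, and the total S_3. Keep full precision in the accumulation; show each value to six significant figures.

S_3 ≈ 178295

The integral term ∫_3^15 x^4 dx = 151826.
Boundary: ½(f(3) + f(15)) = ½(81.0000 + 50625.0) = 25353.0.
Running total after boundary: 177179.
k=1: B_{2}/(2)! × [f^{(1)}(15) − f^{(1)}(3)] = 1/12 × (13500.0 − 108.000) = 1116.00.
Partial sum through k=1: 178295.
k=2: B_{4}/(4)! × [f^{(3)}(15) − f^{(3)}(3)] = −1/720 × (360.000 − 72.0000) = -0.400000.
Partial sum through k=2: 178295.
k=3: B_{6}/(6)! × [f^{(5)}(15) − f^{(5)}(3)] = 1/30240 × (0.00000 − 0.00000) = 0.00000.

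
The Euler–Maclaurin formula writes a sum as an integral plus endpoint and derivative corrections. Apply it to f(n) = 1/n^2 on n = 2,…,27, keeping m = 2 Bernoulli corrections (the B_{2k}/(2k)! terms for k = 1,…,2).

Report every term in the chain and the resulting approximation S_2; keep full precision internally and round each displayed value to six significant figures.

The integral term ∫_2^27 1/x^2 dx = 0.462963.
Endpoint term: (f(2) + f(27))/2 = (0.250000 + 0.00137174)/2 = 0.125686.
Running total after boundary: 0.588649.
Order-1 term: 1/12 · (-0.000101611 − (-0.250000)) = 0.0208249.
Partial sum through k=1: 0.609474.
Order-2 term: −1/720 · (-1.67260e-06 − (-0.750000)) = -0.00104166.

S_2 ≈ 0.608432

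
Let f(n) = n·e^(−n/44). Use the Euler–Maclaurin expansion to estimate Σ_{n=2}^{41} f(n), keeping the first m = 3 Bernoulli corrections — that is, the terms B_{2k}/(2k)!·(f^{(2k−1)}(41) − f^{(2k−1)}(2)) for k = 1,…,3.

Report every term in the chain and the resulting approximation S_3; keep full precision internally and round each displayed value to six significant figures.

The integral term ∫_2^41 x·e^(−x/44) dx = 461.109.
½[f(2) + f(41)] = ½[1.91113 + 16.1473] = 9.02922.
Running total after boundary: 470.138.
k=1: B_{2}/(2)! × [f^{(1)}(41) − f^{(1)}(2)] = 1/12 × (0.0268525 − 0.912128) = -0.0737730.
Running total after k=1: 470.065.
k=2: B_{4}/(4)! × [f^{(3)}(41) − f^{(3)}(2)] = −1/720 × (0.000420727 − 0.00145829) = 1.44106e-06.
Running total after k=2: 470.065.
k=3: B_{6}/(6)! × [f^{(5)}(41) − f^{(5)}(2)] = 1/30240 × (4.27471e-07 − 1.26314e-06) = -2.76347e-11.

S_3 ≈ 470.065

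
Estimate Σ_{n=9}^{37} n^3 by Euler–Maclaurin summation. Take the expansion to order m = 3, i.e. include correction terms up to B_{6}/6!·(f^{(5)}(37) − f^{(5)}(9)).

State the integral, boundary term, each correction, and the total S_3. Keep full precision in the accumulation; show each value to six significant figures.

S_3 ≈ 492913

Integral: ∫_9^37 x^3 dx = 466900.
Boundary: ½(f(9) + f(37)) = ½(729.000 + 50653.0) = 25691.0.
So far: 492591.
Correction k=1: B_{2}/2! · (f^{(1)}(37) − f^{(1)}(9)) = 1/12 · (4107.00 − 243.000) = 322.000.
Partial sum through k=1: 492913.
Correction k=2: B_{4}/4! · (f^{(3)}(37) − f^{(3)}(9)) = −1/720 · (6.00000 − 6.00000) = 0.00000.
Partial sum through k=2: 492913.
Correction k=3: B_{6}/6! · (f^{(5)}(37) − f^{(5)}(9)) = 1/30240 · (0.00000 − 0.00000) = 0.00000.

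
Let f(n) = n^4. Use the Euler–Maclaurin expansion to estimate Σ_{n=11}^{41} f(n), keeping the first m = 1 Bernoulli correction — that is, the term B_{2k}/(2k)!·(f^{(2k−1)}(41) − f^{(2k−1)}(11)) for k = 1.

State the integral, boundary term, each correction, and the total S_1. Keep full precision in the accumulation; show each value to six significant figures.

The integral term ∫_11^41 x^4 dx = 2.31390e+07.
Endpoint term: (f(11) + f(41))/2 = (14641.0 + 2.82576e+06)/2 = 1.42020e+06.
Integral + boundary = 2.45592e+07.
Correction k=1: B_{2}/2! · (f^{(1)}(41) − f^{(1)}(11)) = 1/12 · (275684 − 5324.00) = 22530.0.

S_1 ≈ 2.45818e+07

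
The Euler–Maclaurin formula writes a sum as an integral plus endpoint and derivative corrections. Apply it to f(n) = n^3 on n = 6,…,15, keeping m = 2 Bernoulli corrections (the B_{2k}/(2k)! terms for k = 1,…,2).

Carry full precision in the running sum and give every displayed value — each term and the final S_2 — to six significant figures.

The integral term ∫_6^15 x^3 dx = 12332.2.
Boundary: ½(f(6) + f(15)) = ½(216.000 + 3375.00) = 1795.50.
Running total after boundary: 14127.8.
Correction k=1: B_{2}/2! · (f^{(1)}(15) − f^{(1)}(6)) = 1/12 · (675.000 − 108.000) = 47.2500.
Running total after k=1: 14175.0.
Correction k=2: B_{4}/4! · (f^{(3)}(15) − f^{(3)}(6)) = −1/720 · (6.00000 − 6.00000) = 0.00000.

S_2 ≈ 14175.0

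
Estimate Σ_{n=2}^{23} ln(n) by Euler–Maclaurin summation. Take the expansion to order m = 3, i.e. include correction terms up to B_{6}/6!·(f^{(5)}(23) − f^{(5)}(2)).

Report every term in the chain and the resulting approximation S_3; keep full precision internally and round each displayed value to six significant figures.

S_3 ≈ 51.6067

∫_2^23 ln(x) dx evaluates to 49.7301.
½[f(2) + f(23)] = ½[0.693147 + 3.13549] = 1.91432.
So far: 51.6444.
Order-1 term: 1/12 · (0.0434783 − 0.500000) = -0.0380435.
Running total after k=1: 51.6063.
Order-2 term: −1/720 · (0.000164379 − 0.250000) = 0.000346994.
Running total after k=2: 51.6067.
Order-3 term: 1/30240 · (3.72883e-06 − 0.750000) = -2.48015e-05.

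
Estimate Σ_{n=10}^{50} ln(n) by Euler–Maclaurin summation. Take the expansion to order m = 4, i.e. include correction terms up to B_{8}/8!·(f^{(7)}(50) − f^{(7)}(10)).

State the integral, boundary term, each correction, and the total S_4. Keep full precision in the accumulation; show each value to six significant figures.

The integral term ∫_10^50 ln(x) dx = 132.575.
Boundary: ½(f(10) + f(50)) = ½(2.30259 + 3.91202) = 3.10730.
Integral + boundary = 135.683.
Correction k=1: B_{2}/2! · (f^{(1)}(50) − f^{(1)}(10)) = 1/12 · (0.0200000 − 0.100000) = -0.00666667.
After k=1: 135.676.
Correction k=2: B_{4}/4! · (f^{(3)}(50) − f^{(3)}(10)) = −1/720 · (1.60000e-05 − 0.00200000) = 2.75556e-06.
After k=2: 135.676.
Correction k=3: B_{6}/6! · (f^{(5)}(50) − f^{(5)}(10)) = 1/30240 · (7.68000e-08 − 0.000240000) = -7.93397e-09.
After k=3: 135.676.
Correction k=4: B_{8}/8! · (f^{(7)}(50) − f^{(7)}(10)) = −1/1209600 · (9.21600e-10 − 7.20000e-05) = 5.95230e-11.

S_4 ≈ 135.676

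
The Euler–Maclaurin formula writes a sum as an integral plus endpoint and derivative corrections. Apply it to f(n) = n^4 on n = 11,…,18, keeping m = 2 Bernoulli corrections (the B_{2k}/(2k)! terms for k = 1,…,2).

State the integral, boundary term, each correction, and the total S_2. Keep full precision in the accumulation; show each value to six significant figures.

S_2 ≈ 407012

Integral: ∫_11^18 x^4 dx = 345703.
Boundary: ½(f(11) + f(18)) = ½(14641.0 + 104976) = 59808.5.
Integral + boundary = 405512.
Order-1 term: 1/12 · (23328.0 − 5324.00) = 1500.33.
Partial sum through k=1: 407012.
Order-2 term: −1/720 · (432.000 − 264.000) = -0.233333.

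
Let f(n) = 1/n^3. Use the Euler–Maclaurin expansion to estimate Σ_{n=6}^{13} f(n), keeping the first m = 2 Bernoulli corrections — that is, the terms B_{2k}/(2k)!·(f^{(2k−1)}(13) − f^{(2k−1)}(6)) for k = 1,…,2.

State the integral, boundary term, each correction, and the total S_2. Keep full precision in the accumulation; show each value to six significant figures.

S_2 ≈ 0.0136551

∫_6^13 1/x^3 dx evaluates to 0.0109303.
½[f(6) + f(13)] = ½[0.00462963 + 0.000455166] = 0.00254240.
So far: 0.0134727.
k=1: B_{2}/(2)! × [f^{(1)}(13) − f^{(1)}(6)] = 1/12 × (-0.000105038 − (-0.00231481)) = 0.000184148.
Partial sum through k=1: 0.0136569.
k=2: B_{4}/(4)! × [f^{(3)}(13) − f^{(3)}(6)] = −1/720 × (-1.24306e-05 − (-0.00128601)) = -1.76886e-06.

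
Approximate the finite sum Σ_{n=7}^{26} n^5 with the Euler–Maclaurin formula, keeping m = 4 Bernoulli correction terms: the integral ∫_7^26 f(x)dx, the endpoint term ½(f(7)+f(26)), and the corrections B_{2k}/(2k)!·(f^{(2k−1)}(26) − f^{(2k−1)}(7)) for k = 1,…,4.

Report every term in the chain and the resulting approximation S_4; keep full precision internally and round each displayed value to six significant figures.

The integral term ∫_7^26 x^5 dx = 5.14664e+07.
½[f(7) + f(26)] = ½[16807.0 + 1.18814e+07] = 5.94909e+06.
Integral + boundary = 5.74154e+07.
Order-1 term: 1/12 · (2.28488e+06 − 12005.0) = 189406.
After k=1: 5.76049e+07.
Order-2 term: −1/720 · (40560.0 − 2940.00) = -52.2500.
After k=2: 5.76048e+07.
Order-3 term: 1/30240 · (120.000 − 120.000) = 0.00000.
After k=3: 5.76048e+07.
Order-4 term: −1/1209600 · (0.00000 − 0.00000) = 0.00000.

S_4 ≈ 5.76048e+07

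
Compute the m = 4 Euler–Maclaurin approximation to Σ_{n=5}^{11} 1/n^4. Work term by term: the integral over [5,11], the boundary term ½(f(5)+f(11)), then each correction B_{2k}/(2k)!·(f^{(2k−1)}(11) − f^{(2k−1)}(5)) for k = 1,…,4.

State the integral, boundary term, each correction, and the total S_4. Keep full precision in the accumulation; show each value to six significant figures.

S_4 ≈ 0.00335295

The integral term ∫_5^11 1/x^4 dx = 0.00241623.
Endpoint term: (f(5) + f(11))/2 = (0.00160000 + 6.83013e-05)/2 = 0.000834151.
So far: 0.00325038.
Correction k=1: B_{2}/2! · (f^{(1)}(11) − f^{(1)}(5)) = 1/12 · (-2.48369e-05 − (-0.00128000)) = 0.000104597.
Running total after k=1: 0.00335498.
Correction k=2: B_{4}/4! · (f^{(3)}(11) − f^{(3)}(5)) = −1/720 · (-6.15790e-06 − (-0.00153600)) = -2.12478e-06.
Running total after k=2: 0.00335285.
Correction k=3: B_{6}/6! · (f^{(5)}(11) − f^{(5)}(5)) = 1/30240 · (-2.84994e-06 − (-0.00344064)) = 1.13684e-07.
Running total after k=3: 0.00335296.
Correction k=4: B_{8}/8! · (f^{(7)}(11) − f^{(7)}(5)) = −1/1209600 · (-2.11979e-06 − (-0.0123863)) = -1.02382e-08.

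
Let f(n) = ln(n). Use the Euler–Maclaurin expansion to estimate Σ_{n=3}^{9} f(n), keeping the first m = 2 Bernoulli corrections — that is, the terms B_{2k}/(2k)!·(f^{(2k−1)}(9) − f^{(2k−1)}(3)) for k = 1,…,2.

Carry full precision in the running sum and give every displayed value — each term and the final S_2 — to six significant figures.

Integral: ∫_3^9 ln(x) dx = 10.4792.
Endpoint term: (f(3) + f(9))/2 = (1.09861 + 2.19722)/2 = 1.64792.
Running total after boundary: 12.1271.
Correction k=1: B_{2}/2! · (f^{(1)}(9) − f^{(1)}(3)) = 1/12 · (0.111111 − 0.333333) = -0.0185185.
After k=1: 12.1086.
Correction k=2: B_{4}/4! · (f^{(3)}(9) − f^{(3)}(3)) = −1/720 · (0.00274348 − 0.0740741) = 9.90703e-05.

S_2 ≈ 12.1087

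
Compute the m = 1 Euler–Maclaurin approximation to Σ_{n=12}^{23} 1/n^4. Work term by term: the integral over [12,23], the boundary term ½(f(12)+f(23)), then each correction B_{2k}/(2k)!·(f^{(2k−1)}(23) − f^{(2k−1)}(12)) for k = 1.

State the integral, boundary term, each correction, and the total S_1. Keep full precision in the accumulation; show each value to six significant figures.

Integral: ∫_12^23 1/x^4 dx = 0.000165505.
½[f(12) + f(23)] = ½[4.82253e-05 + 3.57346e-06] = 2.58994e-05.
Integral + boundary = 0.000191404.
Order-1 term: 1/12 · (-6.21471e-07 − (-1.60751e-05)) = 1.28780e-06.

S_1 ≈ 0.000192692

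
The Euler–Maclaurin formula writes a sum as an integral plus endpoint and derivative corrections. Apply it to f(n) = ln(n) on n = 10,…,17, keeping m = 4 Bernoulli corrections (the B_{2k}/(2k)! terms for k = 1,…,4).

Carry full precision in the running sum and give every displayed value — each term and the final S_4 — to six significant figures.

S_4 ≈ 20.7032

The integral term ∫_10^17 ln(x) dx = 18.1388.
½[f(10) + f(17)] = ½[2.30259 + 2.83321] = 2.56790.
Integral + boundary = 20.7067.
Correction k=1: B_{2}/2! · (f^{(1)}(17) − f^{(1)}(10)) = 1/12 · (0.0588235 − 0.100000) = -0.00343137.
Running total after k=1: 20.7032.
Correction k=2: B_{4}/4! · (f^{(3)}(17) − f^{(3)}(10)) = −1/720 · (0.000407083 − 0.00200000) = 2.21238e-06.
Running total after k=2: 20.7032.
Correction k=3: B_{6}/6! · (f^{(5)}(17) − f^{(5)}(10)) = 1/30240 · (1.69031e-05 − 0.000240000) = -7.37754e-09.
Running total after k=3: 20.7032.
Correction k=4: B_{8}/8! · (f^{(7)}(17) − f^{(7)}(10)) = −1/1209600 · (1.75465e-06 − 7.20000e-05) = 5.80732e-11.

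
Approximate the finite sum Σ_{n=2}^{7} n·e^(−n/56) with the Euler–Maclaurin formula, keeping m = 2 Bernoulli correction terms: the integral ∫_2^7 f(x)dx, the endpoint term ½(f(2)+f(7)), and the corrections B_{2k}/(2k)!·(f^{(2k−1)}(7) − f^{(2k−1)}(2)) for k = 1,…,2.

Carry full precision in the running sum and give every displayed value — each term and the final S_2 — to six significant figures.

The integral term ∫_2^7 x·e^(−x/56) dx = 20.5979.
Boundary: ½(f(2) + f(7)) = ½(1.92983 + 6.17748) = 4.05366.
Running total after boundary: 24.6516.
Order-1 term: 1/12 · (0.772185 − 0.930455) = -0.0131892.
After k=1: 24.6384.
Order-2 term: −1/720 · (0.000809049 − 0.000912081) = 1.43100e-07.

S_2 ≈ 24.6384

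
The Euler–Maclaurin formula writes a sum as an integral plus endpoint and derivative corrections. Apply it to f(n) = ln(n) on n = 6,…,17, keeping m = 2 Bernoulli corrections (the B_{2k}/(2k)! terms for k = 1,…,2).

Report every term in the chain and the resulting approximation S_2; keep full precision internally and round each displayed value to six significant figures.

S_2 ≈ 28.7176

The integral term ∫_6^17 ln(x) dx = 26.4141.
Endpoint term: (f(6) + f(17))/2 = (1.79176 + 2.83321)/2 = 2.31249.
So far: 28.7266.
Order-1 term: 1/12 · (0.0588235 − 0.166667) = -0.00898693.
Partial sum through k=1: 28.7176.
Order-2 term: −1/720 · (0.000407083 − 0.00925926) = 1.22947e-05.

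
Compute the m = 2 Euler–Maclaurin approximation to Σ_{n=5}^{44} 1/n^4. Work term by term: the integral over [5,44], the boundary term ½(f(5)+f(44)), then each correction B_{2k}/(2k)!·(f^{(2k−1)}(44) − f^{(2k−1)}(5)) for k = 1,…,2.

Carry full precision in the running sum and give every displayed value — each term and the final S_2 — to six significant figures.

∫_5^44 1/x^4 dx evaluates to 0.00266275.
Boundary: ½(f(5) + f(44)) = ½(0.00160000 + 2.66802e-07) = 0.000800133.
So far: 0.00346289.
Order-1 term: 1/12 · (-2.42547e-08 − (-0.00128000)) = 0.000106665.
Partial sum through k=1: 0.00356955.
Order-2 term: −1/720 · (-3.75848e-10 − (-0.00153600)) = -2.13333e-06.

S_2 ≈ 0.00356742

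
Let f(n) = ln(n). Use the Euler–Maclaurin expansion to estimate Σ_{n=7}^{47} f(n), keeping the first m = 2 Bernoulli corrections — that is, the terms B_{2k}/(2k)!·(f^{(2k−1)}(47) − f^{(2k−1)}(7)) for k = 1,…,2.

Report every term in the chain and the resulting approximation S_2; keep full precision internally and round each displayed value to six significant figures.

S_2 ≈ 130.223

The integral term ∫_7^47 ln(x) dx = 127.336.
Boundary: ½(f(7) + f(47)) = ½(1.94591 + 3.85015) = 2.89803.
So far: 130.234.
Order-1 term: 1/12 · (0.0212766 − 0.142857) = -0.0101317.
Partial sum through k=1: 130.223.
Order-2 term: −1/720 · (1.92636e-05 − 0.00583090) = 8.07172e-06.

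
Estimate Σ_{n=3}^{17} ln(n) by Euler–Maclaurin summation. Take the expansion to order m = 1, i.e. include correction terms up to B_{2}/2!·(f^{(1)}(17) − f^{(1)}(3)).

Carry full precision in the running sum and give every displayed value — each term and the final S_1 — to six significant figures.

The integral term ∫_3^17 ln(x) dx = 30.8688.
Boundary: ½(f(3) + f(17)) = ½(1.09861 + 2.83321) = 1.96591.
Running total after boundary: 32.8347.
k=1: B_{2}/(2)! × [f^{(1)}(17) − f^{(1)}(3)] = 1/12 × (0.0588235 − 0.333333) = -0.0228758.

S_1 ≈ 32.8118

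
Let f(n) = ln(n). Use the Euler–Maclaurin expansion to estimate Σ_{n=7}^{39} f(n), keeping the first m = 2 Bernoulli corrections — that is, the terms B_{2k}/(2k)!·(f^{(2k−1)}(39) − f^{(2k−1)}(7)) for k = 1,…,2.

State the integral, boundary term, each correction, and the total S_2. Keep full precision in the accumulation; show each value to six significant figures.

Integral: ∫_7^39 ln(x) dx = 97.2575.
½[f(7) + f(39)] = ½[1.94591 + 3.66356] = 2.80474.
So far: 100.062.
Correction k=1: B_{2}/2! · (f^{(1)}(39) − f^{(1)}(7)) = 1/12 · (0.0256410 − 0.142857) = -0.00976801.
After k=1: 100.053.
Correction k=2: B_{4}/4! · (f^{(3)}(39) − f^{(3)}(7)) = −1/720 · (3.37160e-05 − 0.00583090) = 8.05165e-06.

S_2 ≈ 100.053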